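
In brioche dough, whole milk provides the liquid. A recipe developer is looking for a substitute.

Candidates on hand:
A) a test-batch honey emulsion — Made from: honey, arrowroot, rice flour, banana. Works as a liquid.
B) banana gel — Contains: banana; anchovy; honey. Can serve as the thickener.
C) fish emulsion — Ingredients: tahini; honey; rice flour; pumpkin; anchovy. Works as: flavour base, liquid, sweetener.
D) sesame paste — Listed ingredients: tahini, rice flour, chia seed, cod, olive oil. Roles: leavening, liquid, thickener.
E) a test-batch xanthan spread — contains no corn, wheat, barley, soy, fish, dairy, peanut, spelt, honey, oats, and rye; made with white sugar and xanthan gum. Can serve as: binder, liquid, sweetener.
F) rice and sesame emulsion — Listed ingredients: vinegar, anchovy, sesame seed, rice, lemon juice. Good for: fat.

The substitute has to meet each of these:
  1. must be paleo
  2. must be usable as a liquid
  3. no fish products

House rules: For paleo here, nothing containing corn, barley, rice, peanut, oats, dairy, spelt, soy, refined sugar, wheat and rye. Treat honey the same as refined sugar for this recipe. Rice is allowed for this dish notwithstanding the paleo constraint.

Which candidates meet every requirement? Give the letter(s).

none

A: has honey, so not paleo — out
B: not usable as a liquid; has honey, so not paleo (and 1 more) — no
C: has honey, so not paleo; has anchovy, so not fish-free — no
D: has cod, so not fish-free — no
E: has white sugar, so not paleo — out
F: not usable as a liquid; has anchovy, so not fish-free — no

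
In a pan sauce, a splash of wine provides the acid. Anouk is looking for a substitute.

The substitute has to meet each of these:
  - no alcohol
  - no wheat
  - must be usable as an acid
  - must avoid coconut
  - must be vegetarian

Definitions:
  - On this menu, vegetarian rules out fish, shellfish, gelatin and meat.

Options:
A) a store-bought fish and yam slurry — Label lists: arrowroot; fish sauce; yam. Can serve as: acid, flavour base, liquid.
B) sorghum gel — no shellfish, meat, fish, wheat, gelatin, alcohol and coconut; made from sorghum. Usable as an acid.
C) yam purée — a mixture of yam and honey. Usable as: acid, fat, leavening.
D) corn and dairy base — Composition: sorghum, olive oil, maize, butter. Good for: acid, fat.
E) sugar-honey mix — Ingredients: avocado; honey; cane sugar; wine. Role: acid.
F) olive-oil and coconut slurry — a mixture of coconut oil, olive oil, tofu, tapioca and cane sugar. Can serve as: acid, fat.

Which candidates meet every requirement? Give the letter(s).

B, C, D

A: has fish sauce, so not vegetarian — out
B: every rule checks out — keep
C: only honey and yam; none excluded — valid
D: maize and butter etc. — none of it excluded — keep
E: has wine, so not alcohol-free — reject
F: has coconut oil, so not coconut-free — reject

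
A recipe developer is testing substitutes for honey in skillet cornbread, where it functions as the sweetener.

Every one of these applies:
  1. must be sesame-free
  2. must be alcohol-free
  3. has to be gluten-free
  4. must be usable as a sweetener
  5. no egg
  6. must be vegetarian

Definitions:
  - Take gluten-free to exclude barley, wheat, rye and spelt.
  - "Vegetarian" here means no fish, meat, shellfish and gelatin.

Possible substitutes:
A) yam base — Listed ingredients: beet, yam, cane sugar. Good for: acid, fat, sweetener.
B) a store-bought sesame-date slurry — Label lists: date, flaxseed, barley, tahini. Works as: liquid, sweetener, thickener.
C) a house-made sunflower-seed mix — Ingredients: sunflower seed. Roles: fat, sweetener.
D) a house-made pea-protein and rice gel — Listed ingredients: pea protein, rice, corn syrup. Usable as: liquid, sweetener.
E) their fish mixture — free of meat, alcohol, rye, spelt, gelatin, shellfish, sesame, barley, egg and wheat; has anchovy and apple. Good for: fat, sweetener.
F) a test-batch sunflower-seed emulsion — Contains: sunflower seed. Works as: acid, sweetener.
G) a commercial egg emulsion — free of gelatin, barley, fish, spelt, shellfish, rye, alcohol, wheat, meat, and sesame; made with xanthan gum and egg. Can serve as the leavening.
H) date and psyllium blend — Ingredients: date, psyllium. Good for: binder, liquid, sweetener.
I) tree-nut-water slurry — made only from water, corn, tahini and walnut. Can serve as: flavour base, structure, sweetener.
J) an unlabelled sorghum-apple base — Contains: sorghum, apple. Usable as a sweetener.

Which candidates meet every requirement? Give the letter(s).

A: works as a sweetener, gluten-free, vegetarian — valid
B: has barley, so not gluten-free; has tahini, so not sesame-free — reject
C: only sunflower seed; none excluded — keep
D: nothing on the exclusion list — OK
E: has anchovy, so not vegetarian — reject
F: works as a sweetener, no sesame, no alcohol — valid
G: not usable as a sweetener; has egg, so not egg-free — no
H: nothing on the exclusion list — valid
I: has tahini, so not sesame-free — out
J: every rule checks out — keep

A, C, D, F, H, J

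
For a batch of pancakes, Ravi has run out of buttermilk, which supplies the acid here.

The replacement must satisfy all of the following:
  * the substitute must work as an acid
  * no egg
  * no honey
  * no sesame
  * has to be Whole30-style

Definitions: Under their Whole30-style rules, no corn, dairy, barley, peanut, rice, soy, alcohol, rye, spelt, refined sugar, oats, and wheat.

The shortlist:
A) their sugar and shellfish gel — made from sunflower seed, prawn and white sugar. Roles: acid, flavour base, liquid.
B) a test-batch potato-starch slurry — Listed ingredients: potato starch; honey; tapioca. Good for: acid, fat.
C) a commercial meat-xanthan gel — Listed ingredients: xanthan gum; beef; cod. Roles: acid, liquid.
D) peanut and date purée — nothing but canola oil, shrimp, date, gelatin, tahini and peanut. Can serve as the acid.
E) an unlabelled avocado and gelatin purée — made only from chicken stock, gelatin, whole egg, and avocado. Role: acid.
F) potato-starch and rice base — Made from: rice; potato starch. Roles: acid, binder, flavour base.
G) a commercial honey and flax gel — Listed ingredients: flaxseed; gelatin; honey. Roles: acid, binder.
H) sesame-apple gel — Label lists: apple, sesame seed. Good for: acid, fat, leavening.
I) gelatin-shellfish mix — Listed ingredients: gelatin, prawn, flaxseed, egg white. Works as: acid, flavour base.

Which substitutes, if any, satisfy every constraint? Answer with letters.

C

A: has white sugar, so not Whole30-style — no
B: has honey, so not honey-free — out
C: nothing on the exclusion list — valid
D: has peanut, so not Whole30-style; has tahini, so not sesame-free — out
E: has whole egg, so not egg-free — no
F: has rice, so not Whole30-style — out
G: has honey, so not honey-free — no
H: has sesame seed, so not sesame-free — out
I: has egg white, so not egg-free — no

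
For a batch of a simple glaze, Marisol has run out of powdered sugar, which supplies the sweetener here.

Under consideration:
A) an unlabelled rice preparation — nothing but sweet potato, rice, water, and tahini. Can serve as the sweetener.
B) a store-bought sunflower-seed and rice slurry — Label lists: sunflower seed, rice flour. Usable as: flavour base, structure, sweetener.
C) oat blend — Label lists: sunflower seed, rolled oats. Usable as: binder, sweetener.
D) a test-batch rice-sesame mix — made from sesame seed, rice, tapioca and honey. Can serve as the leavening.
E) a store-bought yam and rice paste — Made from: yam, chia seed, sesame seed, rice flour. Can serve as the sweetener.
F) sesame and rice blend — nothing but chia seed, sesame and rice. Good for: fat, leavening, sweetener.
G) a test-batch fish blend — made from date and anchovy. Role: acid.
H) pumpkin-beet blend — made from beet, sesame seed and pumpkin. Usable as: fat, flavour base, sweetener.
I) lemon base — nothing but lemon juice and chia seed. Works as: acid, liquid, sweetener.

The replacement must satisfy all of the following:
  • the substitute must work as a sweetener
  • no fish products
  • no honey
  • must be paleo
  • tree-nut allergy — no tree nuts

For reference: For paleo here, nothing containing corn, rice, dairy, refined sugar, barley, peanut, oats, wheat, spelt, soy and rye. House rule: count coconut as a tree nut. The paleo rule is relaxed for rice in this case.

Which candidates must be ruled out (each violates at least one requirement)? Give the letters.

C, D, G

A: rice is permitted under the paleo carve-out; nothing else excluded — keep
B: rice is permitted under the paleo carve-out; nothing else excluded — keep
C: has rolled oats, so not paleo — no
D: not usable as a sweetener; has honey, so not honey-free — out
E: rice is permitted under the paleo carve-out; nothing else excluded — OK
F: rice is permitted under the paleo carve-out; nothing else excluded — keep
G: not usable as a sweetener; has anchovy, so not fish-free — no
H: only sesame seed, beet and pumpkin; none excluded — keep
I: only lemon juice and chia seed; none excluded — keep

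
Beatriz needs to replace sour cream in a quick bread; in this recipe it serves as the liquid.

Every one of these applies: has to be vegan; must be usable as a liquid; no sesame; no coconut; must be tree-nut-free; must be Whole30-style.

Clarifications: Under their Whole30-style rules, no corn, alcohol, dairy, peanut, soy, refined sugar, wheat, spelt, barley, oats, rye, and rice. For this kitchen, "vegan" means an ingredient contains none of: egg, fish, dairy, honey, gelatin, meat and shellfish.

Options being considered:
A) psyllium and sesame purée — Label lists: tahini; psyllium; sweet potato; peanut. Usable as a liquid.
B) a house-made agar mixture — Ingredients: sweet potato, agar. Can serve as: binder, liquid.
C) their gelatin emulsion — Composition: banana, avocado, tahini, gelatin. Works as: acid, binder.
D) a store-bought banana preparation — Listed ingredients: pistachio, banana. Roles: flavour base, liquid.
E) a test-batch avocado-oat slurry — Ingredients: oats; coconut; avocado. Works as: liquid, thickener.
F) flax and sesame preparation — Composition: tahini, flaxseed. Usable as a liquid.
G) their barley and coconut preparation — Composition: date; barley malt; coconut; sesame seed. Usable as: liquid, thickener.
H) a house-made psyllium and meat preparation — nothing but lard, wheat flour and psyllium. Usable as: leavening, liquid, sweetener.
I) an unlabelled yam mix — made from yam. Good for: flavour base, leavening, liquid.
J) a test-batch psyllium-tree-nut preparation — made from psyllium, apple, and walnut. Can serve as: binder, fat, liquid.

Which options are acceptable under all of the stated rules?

B, I

A: has peanut, so not Whole30-style; has tahini, so not sesame-free — out
B: nothing on the exclusion list — keep
C: not usable as a liquid; has gelatin, so not vegan (and 1 more) — no
D: has pistachio, so not tree-nut-free — reject
E: has oats, so not Whole30-style; has coconut, so not coconut-free — out
F: has tahini, so not sesame-free — out
G: has barley malt, so not Whole30-style; has coconut, so not coconut-free (and 1 more) — no
H: has wheat flour, so not Whole30-style; has lard, so not vegan — no
I: only yam; none excluded — keep
J: has walnut, so not tree-nut-free — no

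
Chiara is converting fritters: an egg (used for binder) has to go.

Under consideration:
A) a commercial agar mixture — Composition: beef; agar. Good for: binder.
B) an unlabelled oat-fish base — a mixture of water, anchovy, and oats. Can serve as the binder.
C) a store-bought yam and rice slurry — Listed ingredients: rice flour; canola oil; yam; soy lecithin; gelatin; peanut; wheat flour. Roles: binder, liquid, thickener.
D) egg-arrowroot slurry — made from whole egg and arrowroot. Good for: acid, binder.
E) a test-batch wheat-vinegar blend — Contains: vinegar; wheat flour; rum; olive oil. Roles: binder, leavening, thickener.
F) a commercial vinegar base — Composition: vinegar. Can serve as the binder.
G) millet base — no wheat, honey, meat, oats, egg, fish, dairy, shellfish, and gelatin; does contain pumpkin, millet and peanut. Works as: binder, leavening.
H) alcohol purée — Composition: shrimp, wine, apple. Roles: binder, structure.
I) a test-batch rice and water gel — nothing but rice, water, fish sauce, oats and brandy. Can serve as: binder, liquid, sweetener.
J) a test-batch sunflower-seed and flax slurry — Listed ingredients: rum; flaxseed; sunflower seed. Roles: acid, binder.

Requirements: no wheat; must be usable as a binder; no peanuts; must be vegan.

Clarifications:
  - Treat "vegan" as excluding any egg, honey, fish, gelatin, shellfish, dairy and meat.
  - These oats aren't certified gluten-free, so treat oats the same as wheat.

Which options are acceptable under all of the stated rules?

A: has beef, so not vegan — out
B: has anchovy, so not vegan; has oats, so not wheat-free — out
C: has gelatin, so not vegan; has wheat flour, so not wheat-free (and 1 more) — out
D: has whole egg, so not vegan — no
E: has wheat flour, so not wheat-free — out
F: nothing on the exclusion list — keep
G: has peanut, so not peanut-free — no
H: has shrimp, so not vegan — no
I: has fish sauce, so not vegan; has oats, so not wheat-free — no
J: works as a binder, wheat-free, no peanut — valid

F, J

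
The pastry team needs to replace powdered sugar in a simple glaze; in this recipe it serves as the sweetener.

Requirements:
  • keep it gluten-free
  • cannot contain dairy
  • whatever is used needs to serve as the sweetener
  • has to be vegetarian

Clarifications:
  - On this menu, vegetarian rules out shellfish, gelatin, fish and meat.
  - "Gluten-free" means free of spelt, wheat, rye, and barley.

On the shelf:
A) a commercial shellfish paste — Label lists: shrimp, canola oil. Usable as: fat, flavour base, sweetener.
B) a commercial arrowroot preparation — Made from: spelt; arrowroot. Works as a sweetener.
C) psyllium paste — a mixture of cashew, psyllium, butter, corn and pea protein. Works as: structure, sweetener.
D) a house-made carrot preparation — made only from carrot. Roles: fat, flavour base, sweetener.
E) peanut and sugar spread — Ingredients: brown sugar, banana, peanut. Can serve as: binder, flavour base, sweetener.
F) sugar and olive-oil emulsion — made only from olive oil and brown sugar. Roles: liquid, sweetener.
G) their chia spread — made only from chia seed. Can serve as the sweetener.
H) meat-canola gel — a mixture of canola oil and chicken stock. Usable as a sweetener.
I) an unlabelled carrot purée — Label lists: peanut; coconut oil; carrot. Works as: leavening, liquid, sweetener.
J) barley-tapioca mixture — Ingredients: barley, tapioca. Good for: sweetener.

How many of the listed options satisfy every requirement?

5

A: has shrimp, so not vegetarian — out
B: has spelt, so not gluten-free — out
C: has butter, so not dairy-free — no
D: every rule checks out — valid
E: all constraints satisfied — keep
F: only brown sugar and olive oil; none excluded — OK
G: every rule checks out — valid
H: has chicken stock, so not vegetarian — out
I: nothing on the exclusion list — valid
J: has barley, so not gluten-free — out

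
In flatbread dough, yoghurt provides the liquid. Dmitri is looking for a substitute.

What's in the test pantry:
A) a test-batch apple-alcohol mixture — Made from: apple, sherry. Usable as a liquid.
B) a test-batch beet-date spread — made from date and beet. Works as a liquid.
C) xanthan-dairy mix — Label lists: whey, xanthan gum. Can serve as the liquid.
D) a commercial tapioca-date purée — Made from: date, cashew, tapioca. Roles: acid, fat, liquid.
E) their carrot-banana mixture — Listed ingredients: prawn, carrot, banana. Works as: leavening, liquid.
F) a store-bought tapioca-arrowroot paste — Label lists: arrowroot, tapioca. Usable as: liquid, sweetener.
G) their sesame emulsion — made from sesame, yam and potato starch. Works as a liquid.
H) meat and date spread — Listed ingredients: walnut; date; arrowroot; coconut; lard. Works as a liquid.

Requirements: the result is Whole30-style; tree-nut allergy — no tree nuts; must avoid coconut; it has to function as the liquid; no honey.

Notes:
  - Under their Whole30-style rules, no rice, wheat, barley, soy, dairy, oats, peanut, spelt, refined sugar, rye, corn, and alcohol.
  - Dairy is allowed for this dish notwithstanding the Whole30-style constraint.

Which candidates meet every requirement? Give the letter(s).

A: has sherry, so not Whole30-style — no
B: only beet and date; none excluded — OK
C: dairy is permitted under the Whole30-style carve-out; nothing else excluded — valid
D: has cashew, so not tree-nut-free — no
E: only prawn, banana, and carrot; none excluded — OK
F: works as a liquid, no honey, no tree nuts — OK
G: works as a liquid, no honey, no tree nuts — keep
H: has walnut, so not tree-nut-free; has coconut, so not coconut-free — no

B, C, E, F, G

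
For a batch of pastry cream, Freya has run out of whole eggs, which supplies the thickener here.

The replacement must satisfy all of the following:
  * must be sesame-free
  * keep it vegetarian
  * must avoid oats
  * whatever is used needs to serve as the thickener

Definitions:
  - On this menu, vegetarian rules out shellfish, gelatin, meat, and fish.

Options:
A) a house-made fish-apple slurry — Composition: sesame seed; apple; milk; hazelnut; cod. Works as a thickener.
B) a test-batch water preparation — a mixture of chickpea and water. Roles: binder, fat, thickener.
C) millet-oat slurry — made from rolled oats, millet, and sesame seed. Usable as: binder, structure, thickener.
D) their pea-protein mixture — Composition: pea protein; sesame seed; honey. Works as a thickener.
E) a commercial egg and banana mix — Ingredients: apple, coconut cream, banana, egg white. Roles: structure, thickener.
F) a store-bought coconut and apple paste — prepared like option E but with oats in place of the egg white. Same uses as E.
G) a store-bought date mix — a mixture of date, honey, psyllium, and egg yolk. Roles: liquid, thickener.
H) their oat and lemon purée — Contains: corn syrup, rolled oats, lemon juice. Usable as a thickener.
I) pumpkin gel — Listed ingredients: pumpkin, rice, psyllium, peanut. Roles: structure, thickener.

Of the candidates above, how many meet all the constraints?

4

A: has cod, so not vegetarian; has sesame seed, so not sesame-free — out
B: no oats, vegetarian — valid
C: has rolled oats, so not oat-free; has sesame seed, so not sesame-free — out
D: has sesame seed, so not sesame-free — out
E: nothing on the exclusion list — OK
F: has oats, so not oat-free — out
G: vegetarian, no oats — keep
H: has rolled oats, so not oat-free — out
I: peanut and rice etc. — none of it excluded — valid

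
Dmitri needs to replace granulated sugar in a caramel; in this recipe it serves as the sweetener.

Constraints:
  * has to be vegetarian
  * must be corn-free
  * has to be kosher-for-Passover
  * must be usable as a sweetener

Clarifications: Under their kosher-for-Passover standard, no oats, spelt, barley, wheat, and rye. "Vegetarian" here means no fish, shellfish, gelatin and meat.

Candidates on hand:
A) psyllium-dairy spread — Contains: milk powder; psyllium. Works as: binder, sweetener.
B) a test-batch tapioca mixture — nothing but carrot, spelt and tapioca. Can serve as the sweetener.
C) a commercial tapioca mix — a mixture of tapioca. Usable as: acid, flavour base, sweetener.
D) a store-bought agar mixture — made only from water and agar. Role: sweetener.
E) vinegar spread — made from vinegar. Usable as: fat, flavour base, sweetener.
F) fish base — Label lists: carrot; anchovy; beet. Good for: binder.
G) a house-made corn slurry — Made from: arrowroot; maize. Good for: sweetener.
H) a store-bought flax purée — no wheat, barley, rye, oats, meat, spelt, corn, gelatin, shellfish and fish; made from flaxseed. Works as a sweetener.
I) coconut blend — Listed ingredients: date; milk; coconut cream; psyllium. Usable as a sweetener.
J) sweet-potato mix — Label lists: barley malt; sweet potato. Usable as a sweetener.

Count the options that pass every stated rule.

A: works as a sweetener, kosher-for-Passover, no corn — keep
B: has spelt, so not kosher-for-Passover — no
C: only tapioca; none excluded — valid
D: only water and agar; none excluded — OK
E: only vinegar; none excluded — OK
F: not usable as a sweetener; has anchovy, so not vegetarian — no
G: has maize, so not corn-free — no
H: works as a sweetener, no corn, vegetarian — keep
I: no corn, vegetarian — keep
J: has barley malt, so not kosher-for-Passover — out

6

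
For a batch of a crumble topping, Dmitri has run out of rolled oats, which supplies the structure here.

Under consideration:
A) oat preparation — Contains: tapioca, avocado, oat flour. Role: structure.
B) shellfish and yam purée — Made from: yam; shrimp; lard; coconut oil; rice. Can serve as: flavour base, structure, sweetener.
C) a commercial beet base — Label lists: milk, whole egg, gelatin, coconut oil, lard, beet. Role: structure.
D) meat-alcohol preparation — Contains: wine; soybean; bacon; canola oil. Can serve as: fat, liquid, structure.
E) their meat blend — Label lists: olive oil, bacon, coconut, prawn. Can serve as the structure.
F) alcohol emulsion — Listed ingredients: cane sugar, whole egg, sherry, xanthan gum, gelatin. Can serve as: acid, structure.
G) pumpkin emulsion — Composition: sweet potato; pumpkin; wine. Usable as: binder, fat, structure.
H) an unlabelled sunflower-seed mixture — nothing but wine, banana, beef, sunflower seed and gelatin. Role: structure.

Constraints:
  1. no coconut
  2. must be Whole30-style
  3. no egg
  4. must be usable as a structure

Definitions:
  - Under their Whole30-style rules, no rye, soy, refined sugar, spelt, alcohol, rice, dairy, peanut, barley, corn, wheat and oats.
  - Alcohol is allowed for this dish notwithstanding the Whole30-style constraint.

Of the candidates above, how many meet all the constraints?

A: has oat flour, so not Whole30-style — reject
B: has rice, so not Whole30-style; has coconut oil, so not coconut-free — no
C: has milk, so not Whole30-style; has coconut oil, so not coconut-free (and 1 more) — out
D: has soybean, so not Whole30-style — reject
E: has coconut, so not coconut-free — out
F: has cane sugar, so not Whole30-style; has whole egg, so not egg-free — no
G: alcohol is permitted under the Whole30-style carve-out; nothing else excluded — valid
H: alcohol is permitted under the Whole30-style carve-out; nothing else excluded — OK

2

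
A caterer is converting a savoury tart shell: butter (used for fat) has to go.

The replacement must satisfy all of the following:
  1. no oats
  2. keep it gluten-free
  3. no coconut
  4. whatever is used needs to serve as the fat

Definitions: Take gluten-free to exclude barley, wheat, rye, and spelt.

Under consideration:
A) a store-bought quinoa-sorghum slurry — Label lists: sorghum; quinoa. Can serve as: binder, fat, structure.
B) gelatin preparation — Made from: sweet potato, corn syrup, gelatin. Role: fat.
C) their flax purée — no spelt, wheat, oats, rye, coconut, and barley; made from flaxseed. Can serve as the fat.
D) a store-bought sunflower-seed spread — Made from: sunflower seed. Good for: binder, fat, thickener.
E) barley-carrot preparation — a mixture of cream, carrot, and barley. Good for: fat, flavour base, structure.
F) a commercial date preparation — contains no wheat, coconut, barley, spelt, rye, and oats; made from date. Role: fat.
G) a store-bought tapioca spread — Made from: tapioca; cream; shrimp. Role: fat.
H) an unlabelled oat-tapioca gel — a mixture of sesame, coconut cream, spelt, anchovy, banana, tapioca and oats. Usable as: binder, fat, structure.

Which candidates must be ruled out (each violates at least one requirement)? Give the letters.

A: works as a fat, no coconut, no oats — OK
B: gluten-free, no oats — keep
C: nothing on the exclusion list — OK
D: works as a fat, gluten-free, no coconut — keep
E: has barley, so not gluten-free — out
F: no oats, no coconut — OK
G: only cream, shrimp, and tapioca; none excluded — valid
H: has spelt, so not gluten-free; has oats, so not oat-free (and 1 more) — no

E, H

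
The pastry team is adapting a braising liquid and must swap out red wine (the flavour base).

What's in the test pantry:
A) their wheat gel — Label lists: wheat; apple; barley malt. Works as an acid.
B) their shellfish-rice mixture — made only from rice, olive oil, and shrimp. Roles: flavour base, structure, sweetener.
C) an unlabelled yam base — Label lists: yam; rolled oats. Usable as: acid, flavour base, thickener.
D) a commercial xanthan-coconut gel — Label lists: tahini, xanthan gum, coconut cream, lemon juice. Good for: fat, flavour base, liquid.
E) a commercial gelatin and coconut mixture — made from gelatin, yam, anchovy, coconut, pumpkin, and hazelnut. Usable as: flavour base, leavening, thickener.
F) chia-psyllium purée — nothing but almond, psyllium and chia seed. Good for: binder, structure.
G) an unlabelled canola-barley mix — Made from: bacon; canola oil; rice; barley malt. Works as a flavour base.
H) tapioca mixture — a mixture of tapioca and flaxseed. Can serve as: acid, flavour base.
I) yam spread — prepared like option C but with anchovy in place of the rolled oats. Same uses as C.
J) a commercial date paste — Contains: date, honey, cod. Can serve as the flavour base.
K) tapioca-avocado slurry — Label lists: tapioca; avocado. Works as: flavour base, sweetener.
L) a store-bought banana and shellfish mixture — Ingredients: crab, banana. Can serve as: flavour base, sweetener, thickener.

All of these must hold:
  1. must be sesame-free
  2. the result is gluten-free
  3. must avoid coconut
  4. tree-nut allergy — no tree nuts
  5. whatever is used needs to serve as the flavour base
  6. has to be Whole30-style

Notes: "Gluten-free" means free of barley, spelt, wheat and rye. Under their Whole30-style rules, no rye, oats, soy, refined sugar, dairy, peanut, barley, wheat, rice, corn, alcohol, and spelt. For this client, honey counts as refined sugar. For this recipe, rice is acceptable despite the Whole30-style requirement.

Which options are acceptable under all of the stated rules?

A: not usable as a flavour base; has barley malt, so not gluten-free (and 1 more) — out
B: rice is permitted under the Whole30-style carve-out; nothing else excluded — keep
C: has rolled oats, so not Whole30-style — no
D: has tahini, so not sesame-free; has coconut cream, so not coconut-free — reject
E: has coconut, so not coconut-free; has hazelnut, so not tree-nut-free — out
F: not usable as a flavour base; has almond, so not tree-nut-free — no
G: has barley malt, so not gluten-free; has barley malt, so not Whole30-style — no
H: Whole30-style, no coconut — OK
I: all constraints satisfied — keep
J: has honey, so not Whole30-style — no
K: every rule checks out — keep
L: all constraints satisfied — keep

B, H, I, K, L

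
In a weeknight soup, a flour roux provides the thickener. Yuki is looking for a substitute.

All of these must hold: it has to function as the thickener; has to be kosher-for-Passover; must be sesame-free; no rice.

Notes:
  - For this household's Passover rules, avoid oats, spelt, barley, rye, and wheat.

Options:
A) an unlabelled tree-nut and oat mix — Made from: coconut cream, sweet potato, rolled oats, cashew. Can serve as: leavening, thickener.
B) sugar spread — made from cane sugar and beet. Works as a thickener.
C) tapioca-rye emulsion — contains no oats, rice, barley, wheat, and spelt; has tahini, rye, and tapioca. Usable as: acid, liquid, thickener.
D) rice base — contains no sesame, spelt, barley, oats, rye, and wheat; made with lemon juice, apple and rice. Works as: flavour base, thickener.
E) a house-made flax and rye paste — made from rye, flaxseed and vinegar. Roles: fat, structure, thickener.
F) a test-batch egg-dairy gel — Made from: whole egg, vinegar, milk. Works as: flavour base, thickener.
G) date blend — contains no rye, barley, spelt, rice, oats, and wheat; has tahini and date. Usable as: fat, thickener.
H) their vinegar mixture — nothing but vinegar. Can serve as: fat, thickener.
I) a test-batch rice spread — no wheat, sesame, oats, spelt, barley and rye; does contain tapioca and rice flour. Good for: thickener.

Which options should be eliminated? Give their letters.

A: has rolled oats, so not kosher-for-Passover — out
B: every rule checks out — valid
C: has rye, so not kosher-for-Passover; has tahini, so not sesame-free — out
D: has rice, so not rice-free — out
E: has rye, so not kosher-for-Passover — no
F: only milk, whole egg, and vinegar; none excluded — valid
G: has tahini, so not sesame-free — no
H: only vinegar; none excluded — keep
I: has rice flour, so not rice-free — reject

A, C, D, E, G, I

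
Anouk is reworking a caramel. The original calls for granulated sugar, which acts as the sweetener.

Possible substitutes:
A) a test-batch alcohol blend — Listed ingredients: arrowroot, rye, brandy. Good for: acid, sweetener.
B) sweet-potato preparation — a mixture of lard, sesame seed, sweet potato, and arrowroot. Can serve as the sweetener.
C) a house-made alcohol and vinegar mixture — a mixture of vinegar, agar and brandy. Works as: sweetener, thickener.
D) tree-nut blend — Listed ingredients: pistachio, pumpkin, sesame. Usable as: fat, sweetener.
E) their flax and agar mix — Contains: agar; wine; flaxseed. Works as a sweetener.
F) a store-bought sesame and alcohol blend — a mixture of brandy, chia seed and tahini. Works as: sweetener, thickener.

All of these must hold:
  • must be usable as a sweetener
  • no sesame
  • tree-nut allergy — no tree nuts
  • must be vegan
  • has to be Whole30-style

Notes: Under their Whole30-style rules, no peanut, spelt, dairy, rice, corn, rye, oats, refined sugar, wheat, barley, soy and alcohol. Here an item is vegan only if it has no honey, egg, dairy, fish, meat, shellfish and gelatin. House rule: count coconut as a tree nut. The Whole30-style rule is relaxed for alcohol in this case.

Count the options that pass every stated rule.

2

A: has rye, so not Whole30-style — no
B: has lard, so not vegan; has sesame seed, so not sesame-free — reject
C: alcohol is permitted under the Whole30-style carve-out; nothing else excluded — OK
D: has pistachio, so not tree-nut-free; has sesame, so not sesame-free — out
E: alcohol is permitted under the Whole30-style carve-out; nothing else excluded — OK
F: has tahini, so not sesame-free — out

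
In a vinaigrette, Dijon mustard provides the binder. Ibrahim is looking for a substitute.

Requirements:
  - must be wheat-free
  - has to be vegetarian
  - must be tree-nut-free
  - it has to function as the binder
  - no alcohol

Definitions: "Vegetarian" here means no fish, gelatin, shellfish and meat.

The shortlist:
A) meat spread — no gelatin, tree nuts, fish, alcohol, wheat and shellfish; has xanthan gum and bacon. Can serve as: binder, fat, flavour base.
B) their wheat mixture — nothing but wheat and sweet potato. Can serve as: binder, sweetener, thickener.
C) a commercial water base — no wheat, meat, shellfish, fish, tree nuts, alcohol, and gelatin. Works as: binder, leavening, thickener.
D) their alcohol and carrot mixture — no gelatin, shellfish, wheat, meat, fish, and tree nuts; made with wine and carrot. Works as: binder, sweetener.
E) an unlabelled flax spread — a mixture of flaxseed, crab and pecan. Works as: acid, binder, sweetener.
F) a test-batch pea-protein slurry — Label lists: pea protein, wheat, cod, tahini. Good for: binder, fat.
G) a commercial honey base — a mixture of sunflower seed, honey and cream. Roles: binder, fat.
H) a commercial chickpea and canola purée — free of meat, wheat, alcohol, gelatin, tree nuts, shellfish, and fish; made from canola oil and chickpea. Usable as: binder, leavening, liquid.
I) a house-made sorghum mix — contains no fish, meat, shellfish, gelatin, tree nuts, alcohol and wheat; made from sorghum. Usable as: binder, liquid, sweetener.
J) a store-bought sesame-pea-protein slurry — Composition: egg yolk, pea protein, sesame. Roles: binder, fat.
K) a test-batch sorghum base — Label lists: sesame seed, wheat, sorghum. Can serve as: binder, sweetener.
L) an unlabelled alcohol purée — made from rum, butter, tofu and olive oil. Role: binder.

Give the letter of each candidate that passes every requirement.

C, G, H, I, J

A: has bacon, so not vegetarian — out
B: has wheat, so not wheat-free — no
C: works as a binder, no tree nuts, vegetarian — OK
D: has wine, so not alcohol-free — out
E: has crab, so not vegetarian; has pecan, so not tree-nut-free — no
F: has cod, so not vegetarian; has wheat, so not wheat-free — no
G: nothing on the exclusion list — valid
H: works as a binder, no tree nuts, no wheat — OK
I: nothing on the exclusion list — keep
J: all constraints satisfied — valid
K: has wheat, so not wheat-free — reject
L: has rum, so not alcohol-free — no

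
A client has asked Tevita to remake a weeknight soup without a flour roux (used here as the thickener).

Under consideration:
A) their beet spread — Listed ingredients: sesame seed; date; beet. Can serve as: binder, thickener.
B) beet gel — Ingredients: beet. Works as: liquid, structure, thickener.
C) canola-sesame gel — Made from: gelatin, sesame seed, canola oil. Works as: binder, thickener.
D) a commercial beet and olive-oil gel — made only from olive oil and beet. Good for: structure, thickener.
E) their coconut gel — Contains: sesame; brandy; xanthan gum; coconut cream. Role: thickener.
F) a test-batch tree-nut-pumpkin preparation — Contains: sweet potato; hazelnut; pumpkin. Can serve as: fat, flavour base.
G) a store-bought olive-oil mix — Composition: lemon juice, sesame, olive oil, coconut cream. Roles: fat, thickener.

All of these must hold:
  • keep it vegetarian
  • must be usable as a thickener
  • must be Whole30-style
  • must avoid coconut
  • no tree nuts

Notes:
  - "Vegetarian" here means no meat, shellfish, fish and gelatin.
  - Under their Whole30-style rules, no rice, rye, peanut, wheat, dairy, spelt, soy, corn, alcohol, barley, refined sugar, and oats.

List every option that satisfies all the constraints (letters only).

A: every rule checks out — keep
B: nothing on the exclusion list — valid
C: has gelatin, so not vegetarian — reject
D: nothing on the exclusion list — keep
E: has brandy, so not Whole30-style; has coconut cream, so not coconut-free — no
F: not usable as a thickener; has hazelnut, so not tree-nut-free — no
G: has coconut cream, so not coconut-free — out

A, B, D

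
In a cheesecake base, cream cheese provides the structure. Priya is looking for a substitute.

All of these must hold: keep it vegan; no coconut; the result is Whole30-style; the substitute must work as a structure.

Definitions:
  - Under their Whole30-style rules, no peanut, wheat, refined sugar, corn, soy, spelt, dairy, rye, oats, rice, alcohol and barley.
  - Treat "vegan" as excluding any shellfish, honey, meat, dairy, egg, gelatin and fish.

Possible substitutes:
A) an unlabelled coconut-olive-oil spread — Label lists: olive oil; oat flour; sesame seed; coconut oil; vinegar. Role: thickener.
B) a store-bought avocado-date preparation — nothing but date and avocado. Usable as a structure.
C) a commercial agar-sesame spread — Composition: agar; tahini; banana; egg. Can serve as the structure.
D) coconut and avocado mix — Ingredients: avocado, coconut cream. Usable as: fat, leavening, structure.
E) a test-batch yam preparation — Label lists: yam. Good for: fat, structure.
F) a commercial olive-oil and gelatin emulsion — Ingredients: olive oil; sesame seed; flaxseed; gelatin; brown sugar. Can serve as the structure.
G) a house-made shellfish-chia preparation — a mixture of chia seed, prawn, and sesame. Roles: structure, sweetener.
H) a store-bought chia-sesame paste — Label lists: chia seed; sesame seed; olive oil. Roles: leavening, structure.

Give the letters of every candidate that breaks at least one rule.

A: not usable as a structure; has oat flour, so not Whole30-style (and 1 more) — reject
B: only date and avocado; none excluded — OK
C: has egg, so not vegan — no
D: has coconut cream, so not coconut-free — out
E: every rule checks out — keep
F: has brown sugar, so not Whole30-style; has gelatin, so not vegan — no
G: has prawn, so not vegan — reject
H: only sesame seed, olive oil, and chia seed; none excluded — valid

A, C, D, F, G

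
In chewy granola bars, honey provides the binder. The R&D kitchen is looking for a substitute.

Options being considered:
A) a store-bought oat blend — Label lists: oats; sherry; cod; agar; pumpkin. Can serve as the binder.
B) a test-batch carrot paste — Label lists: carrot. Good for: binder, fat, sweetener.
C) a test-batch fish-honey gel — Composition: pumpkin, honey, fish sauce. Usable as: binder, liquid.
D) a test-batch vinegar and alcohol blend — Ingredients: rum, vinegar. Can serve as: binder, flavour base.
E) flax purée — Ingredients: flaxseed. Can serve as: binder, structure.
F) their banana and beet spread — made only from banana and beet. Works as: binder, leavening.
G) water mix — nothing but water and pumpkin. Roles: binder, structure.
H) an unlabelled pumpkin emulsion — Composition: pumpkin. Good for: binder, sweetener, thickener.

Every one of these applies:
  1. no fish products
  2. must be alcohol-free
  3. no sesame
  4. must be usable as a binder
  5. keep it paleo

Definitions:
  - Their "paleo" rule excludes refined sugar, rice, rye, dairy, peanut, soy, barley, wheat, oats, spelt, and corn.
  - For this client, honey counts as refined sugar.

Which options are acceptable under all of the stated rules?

A: has oats, so not paleo; has cod, so not fish-free (and 1 more) — reject
B: all constraints satisfied — keep
C: has honey, so not paleo; has fish sauce, so not fish-free — reject
D: has rum, so not alcohol-free — out
E: works as a binder, paleo, no fish — keep
F: only beet and banana; none excluded — valid
G: only pumpkin and water; none excluded — keep
H: no sesame, paleo — valid

B, E, F, G, H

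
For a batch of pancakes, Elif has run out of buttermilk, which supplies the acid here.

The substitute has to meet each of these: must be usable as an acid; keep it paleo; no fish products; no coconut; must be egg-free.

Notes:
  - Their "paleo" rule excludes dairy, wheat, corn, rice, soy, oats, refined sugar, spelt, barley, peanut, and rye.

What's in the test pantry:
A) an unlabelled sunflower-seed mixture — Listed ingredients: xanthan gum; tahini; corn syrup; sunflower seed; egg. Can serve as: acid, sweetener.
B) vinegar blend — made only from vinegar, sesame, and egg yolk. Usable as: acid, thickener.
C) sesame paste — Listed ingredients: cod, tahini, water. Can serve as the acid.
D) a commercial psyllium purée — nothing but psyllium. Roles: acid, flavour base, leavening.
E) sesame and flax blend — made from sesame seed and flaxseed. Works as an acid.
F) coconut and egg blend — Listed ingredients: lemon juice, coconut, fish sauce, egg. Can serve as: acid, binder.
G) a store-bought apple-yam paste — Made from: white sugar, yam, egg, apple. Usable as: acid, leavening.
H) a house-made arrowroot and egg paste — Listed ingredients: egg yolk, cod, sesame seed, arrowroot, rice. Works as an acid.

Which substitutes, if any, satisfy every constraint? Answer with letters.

D, E

A: has corn syrup, so not paleo; has egg, so not egg-free — no
B: has egg yolk, so not egg-free — out
C: has cod, so not fish-free — reject
D: all constraints satisfied — OK
E: only sesame seed and flaxseed; none excluded — valid
F: has egg, so not egg-free; has fish sauce, so not fish-free (and 1 more) — no
G: has white sugar, so not paleo; has egg, so not egg-free — out
H: has rice, so not paleo; has egg yolk, so not egg-free (and 1 more) — reject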